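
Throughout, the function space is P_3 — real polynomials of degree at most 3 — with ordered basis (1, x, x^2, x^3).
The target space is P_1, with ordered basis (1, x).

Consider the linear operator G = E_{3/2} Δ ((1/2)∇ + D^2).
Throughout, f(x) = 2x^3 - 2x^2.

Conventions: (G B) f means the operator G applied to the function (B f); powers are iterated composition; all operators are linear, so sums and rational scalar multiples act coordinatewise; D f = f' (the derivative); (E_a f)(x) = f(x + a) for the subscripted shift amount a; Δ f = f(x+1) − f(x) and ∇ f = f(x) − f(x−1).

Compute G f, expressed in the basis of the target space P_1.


the result is g(x) = 6x + 19

∇ f = 6x^2 - 10x + 4
((1/2)∇) f = 3x^2 - 5x + 2
D f = 6x^2 - 4x
D D f = 12x - 4
((1/2)∇ + D^2) f = 3x^2 + 7x - 2
Δ ((1/2)∇ + D^2) f = 6x + 10
E_{3/2} Δ ((1/2)∇ + D^2) f = 6x + 19


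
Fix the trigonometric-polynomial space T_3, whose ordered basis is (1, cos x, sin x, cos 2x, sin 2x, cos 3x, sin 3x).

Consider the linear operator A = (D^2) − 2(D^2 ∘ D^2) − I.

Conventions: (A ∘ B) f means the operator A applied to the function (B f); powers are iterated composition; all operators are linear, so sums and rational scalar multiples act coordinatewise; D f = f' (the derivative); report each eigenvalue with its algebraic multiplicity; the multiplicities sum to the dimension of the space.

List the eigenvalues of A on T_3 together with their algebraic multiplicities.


λ = -172 (multiplicity 2), λ = -37 (multiplicity 2), λ = -4 (multiplicity 2), λ = -1 (multiplicity 1)

image of 1: -1
image of cos x: -4cos x
image of sin x: -4sin x
image of cos 2x: -37cos 2x
image of sin 2x: -37sin 2x
image of cos 3x: -172cos 3x
image of sin 3x: -172sin 3x
the matrix is diagonal; its diagonal is (-1, -4, -4, -37, -37, -172, -172)
for a triangular matrix the eigenvalues are the diagonal entries, with algebraic multiplicity their repetition count


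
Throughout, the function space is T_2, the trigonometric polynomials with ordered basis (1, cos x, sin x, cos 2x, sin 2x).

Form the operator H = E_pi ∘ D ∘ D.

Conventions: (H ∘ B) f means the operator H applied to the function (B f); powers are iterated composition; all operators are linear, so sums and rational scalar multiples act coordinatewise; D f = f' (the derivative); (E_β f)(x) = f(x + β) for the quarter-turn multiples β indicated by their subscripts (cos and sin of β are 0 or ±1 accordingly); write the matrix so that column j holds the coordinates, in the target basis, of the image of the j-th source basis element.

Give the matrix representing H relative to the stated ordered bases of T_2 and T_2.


image of 1: 0
image of cos x: cos x
image of sin x: sin x
image of cos 2x: -4cos 2x
image of sin 2x: -4sin 2x
each image's coordinates form column j of the matrix

the matrix is [[0, 0, 0, 0, 0]; [0, 1, 0, 0, 0]; [0, 0, 1, 0, 0]; [0, 0, 0, -4, 0]; [0, 0, 0, 0, -4]] (rows listed top to bottom)


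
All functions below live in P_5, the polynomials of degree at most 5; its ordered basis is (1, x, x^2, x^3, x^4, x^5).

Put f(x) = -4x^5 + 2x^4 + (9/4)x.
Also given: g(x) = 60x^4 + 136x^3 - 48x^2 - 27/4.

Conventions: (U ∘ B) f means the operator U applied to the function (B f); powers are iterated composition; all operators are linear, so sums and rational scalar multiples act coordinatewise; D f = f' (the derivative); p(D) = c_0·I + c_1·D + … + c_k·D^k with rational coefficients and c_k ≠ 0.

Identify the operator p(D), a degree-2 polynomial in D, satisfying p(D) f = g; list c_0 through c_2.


p(D) = -3·D − 2·D^2, i.e. c_0 = 0, c_1 = -3, c_2 = -2

D^0 f = -4x^5 + 2x^4 + (9/4)x
D^1 f = -20x^4 + 8x^3 + 9/4
D^2 f = -80x^3 + 24x^2
matching coefficients of g against c_0 f + c_1 Df + … from the top degree down determines the c_i
solution: c_0 = 0, c_1 = -3, c_2 = -2


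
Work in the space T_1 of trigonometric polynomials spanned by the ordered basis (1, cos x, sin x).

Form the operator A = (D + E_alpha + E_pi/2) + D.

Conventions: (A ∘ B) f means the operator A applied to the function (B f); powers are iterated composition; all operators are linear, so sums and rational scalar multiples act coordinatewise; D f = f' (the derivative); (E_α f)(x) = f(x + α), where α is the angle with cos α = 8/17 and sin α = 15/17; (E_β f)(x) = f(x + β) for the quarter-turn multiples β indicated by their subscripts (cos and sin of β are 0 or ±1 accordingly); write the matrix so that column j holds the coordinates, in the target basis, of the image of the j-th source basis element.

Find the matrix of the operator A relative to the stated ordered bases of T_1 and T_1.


image of 1: 2
image of cos x: (8/17)cos x - (66/17)sin x
image of sin x: (66/17)cos x + (8/17)sin x
each image's coordinates form column j of the matrix

the matrix is [[2, 0, 0]; [0, 8/17, 66/17]; [0, -66/17, 8/17]] (rows listed top to bottom)


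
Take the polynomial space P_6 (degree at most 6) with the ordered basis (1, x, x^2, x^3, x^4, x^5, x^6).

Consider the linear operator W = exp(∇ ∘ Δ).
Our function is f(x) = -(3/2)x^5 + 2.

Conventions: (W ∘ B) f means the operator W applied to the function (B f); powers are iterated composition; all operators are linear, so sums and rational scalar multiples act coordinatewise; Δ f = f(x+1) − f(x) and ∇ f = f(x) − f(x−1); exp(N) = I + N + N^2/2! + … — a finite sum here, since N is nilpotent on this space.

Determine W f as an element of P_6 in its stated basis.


the image equals g(x) = -(3/2)x^5 - 30x^3 - 105x + 2

order-1 term: -30x^3 - 15x
order-2 term: -90x
the series for exp(∇ ∘ Δ) f terminates at order 2
exp(∇ ∘ Δ) f = -(3/2)x^5 - 30x^3 - 105x + 2


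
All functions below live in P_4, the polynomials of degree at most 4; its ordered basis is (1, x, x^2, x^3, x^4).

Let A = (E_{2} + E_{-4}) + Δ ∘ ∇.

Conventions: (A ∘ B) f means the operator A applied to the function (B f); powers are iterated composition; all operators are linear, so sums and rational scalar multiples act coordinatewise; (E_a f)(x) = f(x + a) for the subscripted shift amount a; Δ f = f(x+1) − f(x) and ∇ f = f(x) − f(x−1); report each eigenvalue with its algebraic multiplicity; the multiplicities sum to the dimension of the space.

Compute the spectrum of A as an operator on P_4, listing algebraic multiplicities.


image of 1: 2
image of x: 2x - 2
image of x^2: 2x^2 - 4x + 22
image of x^3: 2x^3 - 6x^2 + 66x - 56
image of x^4: 2x^4 - 8x^3 + 132x^2 - 224x + 274
the matrix is upper triangular; its diagonal is (2, 2, 2, 2, 2)
for a triangular matrix the eigenvalues are the diagonal entries, with algebraic multiplicity their repetition count

λ = 2 (multiplicity 5)


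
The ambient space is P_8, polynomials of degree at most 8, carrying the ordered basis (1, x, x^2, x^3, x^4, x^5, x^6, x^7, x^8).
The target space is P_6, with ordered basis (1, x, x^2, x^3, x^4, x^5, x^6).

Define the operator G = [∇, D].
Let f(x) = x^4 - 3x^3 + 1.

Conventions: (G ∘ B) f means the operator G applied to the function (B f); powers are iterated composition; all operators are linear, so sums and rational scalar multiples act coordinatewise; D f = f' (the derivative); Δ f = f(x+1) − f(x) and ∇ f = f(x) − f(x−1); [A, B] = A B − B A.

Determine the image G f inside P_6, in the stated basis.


D f = 4x^3 - 9x^2
∇ D f = 12x^2 - 30x + 13
∇ f = 4x^3 - 15x^2 + 13x - 4
D ∇ f = 12x^2 - 30x + 13
[∇, D] f = 0

g(x) = 0


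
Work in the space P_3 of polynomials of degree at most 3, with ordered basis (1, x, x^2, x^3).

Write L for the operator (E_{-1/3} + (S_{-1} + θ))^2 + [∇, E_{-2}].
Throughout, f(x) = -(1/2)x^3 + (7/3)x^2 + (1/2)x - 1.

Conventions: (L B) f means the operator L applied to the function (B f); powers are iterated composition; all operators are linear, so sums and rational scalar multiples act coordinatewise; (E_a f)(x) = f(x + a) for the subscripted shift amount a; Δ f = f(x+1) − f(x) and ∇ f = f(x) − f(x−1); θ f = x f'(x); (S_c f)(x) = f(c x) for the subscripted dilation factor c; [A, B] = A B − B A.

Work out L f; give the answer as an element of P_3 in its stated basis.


E_{-1/3} f = -(1/2)x^3 + (17/6)x^2 - (11/9)x - 8/9
S_{-1} f = (1/2)x^3 + (7/3)x^2 - (1/2)x - 1
θ f = -(3/2)x^3 + (14/3)x^2 + (1/2)x
(S_{-1} + θ) f = -x^3 + 7x^2 - 1
(E_{-1/3} + (S_{-1} + θ)) f = -(3/2)x^3 + (59/6)x^2 - (11/9)x - 17/9
E_{-1/3} (E_{-1/3} + (S_{-1} + θ)) f = -(3/2)x^3 + (34/3)x^2 - (149/18)x - 1/3
S_{-1} (E_{-1/3} + (S_{-1} + θ)) f = (3/2)x^3 + (59/6)x^2 + (11/9)x - 17/9
θ (E_{-1/3} + (S_{-1} + θ)) f = -(9/2)x^3 + (59/3)x^2 - (11/9)x
(S_{-1} + θ) (E_{-1/3} + (S_{-1} + θ)) f = -3x^3 + (59/2)x^2 - 17/9
(E_{-1/3} + (S_{-1} + θ)) (E_{-1/3} + (S_{-1} + θ)) f = -(9/2)x^3 + (245/6)x^2 - (149/18)x - 20/9
E_{-2} f = -(1/2)x^3 + (16/3)x^2 - (89/6)x + 34/3
∇ E_{-2} f = -(3/2)x^2 + (73/6)x - 62/3
∇ f = -(3/2)x^2 + (37/6)x - 7/3
E_{-2} ∇ f = -(3/2)x^2 + (73/6)x - 62/3
[∇, E_{-2}] f = 0
((E_{-1/3} + (S_{-1} + θ))^2 + [∇, E_{-2}]) f = -(9/2)x^3 + (245/6)x^2 - (149/18)x - 20/9

the result is g(x) = -(9/2)x^3 + (245/6)x^2 - (149/18)x - 20/9


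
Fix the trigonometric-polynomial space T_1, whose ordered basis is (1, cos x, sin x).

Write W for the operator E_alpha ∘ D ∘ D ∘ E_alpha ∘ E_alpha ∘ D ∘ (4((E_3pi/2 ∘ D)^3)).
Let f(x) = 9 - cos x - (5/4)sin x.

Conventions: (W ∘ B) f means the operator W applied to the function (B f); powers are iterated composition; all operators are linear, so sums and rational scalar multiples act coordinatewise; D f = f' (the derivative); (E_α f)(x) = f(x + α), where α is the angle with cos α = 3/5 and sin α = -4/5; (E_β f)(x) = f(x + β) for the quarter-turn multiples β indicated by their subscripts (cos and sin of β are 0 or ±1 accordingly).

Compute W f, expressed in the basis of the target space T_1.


the result is g(x) = -(409/125)cos x + (688/125)sin x

D f = -(5/4)cos x + sin x
E_3pi/2 D f = -cos x - (5/4)sin x
D (E_3pi/2 ∘ D) f = -(5/4)cos x + sin x
E_3pi/2 D (E_3pi/2 ∘ D) f = -cos x - (5/4)sin x
D (E_3pi/2 ∘ D) (E_3pi/2 ∘ D) f = -(5/4)cos x + sin x
E_3pi/2 D (E_3pi/2 ∘ D) (E_3pi/2 ∘ D) f = -cos x - (5/4)sin x
(4((E_3pi/2 ∘ D)^3)) f = -4cos x - 5sin x
D (4((E_3pi/2 ∘ D)^3)) f = -5cos x + 4sin x
E_alpha D (4((E_3pi/2 ∘ D)^3)) f = -(31/5)cos x - (8/5)sin x
E_alpha E_alpha D (4((E_3pi/2 ∘ D)^3)) f = -(61/25)cos x - (148/25)sin x
D E_alpha E_alpha D (4((E_3pi/2 ∘ D)^3)) f = -(148/25)cos x + (61/25)sin x
D (D ∘ E_alpha ∘ E_alpha) D (4((E_3pi/2 ∘ D)^3)) f = (61/25)cos x + (148/25)sin x
E_alpha (D ∘ D ∘ E_alpha ∘ E_alpha ∘ D) (4((E_3pi/2 ∘ D)^3)) f = -(409/125)cos x + (688/125)sin x


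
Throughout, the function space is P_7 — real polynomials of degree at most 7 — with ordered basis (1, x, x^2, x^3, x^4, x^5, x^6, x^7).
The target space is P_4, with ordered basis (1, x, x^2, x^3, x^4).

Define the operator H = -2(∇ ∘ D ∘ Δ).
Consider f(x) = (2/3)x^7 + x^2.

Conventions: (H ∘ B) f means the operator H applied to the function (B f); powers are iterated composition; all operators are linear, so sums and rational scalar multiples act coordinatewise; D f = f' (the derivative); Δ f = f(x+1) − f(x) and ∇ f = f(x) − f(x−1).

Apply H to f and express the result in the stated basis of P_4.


Δ f = (14/3)x^6 + 14x^5 + (70/3)x^4 + (70/3)x^3 + 14x^2 + (20/3)x + 5/3
D Δ f = 28x^5 + 70x^4 + (280/3)x^3 + 70x^2 + 28x + 20/3
∇ D Δ f = 140x^4 + 140x^2 + 28/3
(-2(∇ ∘ D ∘ Δ)) f = -280x^4 - 280x^2 - 56/3

g(x) = -280x^4 - 280x^2 - 56/3


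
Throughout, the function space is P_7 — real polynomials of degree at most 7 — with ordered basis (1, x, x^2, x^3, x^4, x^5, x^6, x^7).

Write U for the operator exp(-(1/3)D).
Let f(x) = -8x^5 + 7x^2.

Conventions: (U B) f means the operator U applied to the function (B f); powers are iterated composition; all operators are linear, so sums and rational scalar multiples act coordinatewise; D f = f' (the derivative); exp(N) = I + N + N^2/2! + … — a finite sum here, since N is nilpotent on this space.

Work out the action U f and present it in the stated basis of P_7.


order-1 term: (40/3)x^4 - (14/3)x
order-2 term: -(80/9)x^3 + 7/9
order-3 term: (80/27)x^2
order-4 term: -(40/81)x
order-5 term: 8/243
the series for exp(-(1/3)D) f terminates at order 5
exp(-(1/3)D) f = -8x^5 + (40/3)x^4 - (80/9)x^3 + (269/27)x^2 - (418/81)x + 197/243

the result is g(x) = -8x^5 + (40/3)x^4 - (80/9)x^3 + (269/27)x^2 - (418/81)x + 197/243


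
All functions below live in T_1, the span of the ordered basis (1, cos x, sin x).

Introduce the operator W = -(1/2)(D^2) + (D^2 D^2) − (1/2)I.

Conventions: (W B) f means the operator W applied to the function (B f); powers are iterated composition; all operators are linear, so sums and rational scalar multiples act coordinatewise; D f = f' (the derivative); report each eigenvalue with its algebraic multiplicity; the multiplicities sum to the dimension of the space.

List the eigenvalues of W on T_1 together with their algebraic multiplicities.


λ = -1/2 (multiplicity 1), λ = 1 (multiplicity 2)

image of 1: -1/2
image of cos x: cos x
image of sin x: sin x
the matrix is diagonal; its diagonal is (-1/2, 1, 1)
for a triangular matrix the eigenvalues are the diagonal entries, with algebraic multiplicity their repetition count


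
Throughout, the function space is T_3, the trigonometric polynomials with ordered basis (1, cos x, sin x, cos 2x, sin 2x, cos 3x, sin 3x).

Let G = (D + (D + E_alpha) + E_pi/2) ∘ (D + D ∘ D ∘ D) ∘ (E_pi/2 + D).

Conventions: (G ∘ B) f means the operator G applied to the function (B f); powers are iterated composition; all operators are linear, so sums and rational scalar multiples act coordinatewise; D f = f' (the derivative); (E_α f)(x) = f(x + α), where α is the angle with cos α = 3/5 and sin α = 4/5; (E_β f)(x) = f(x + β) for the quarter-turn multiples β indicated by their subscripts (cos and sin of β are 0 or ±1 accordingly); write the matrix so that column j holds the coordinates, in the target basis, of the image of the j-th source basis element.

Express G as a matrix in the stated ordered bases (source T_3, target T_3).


image of 1: 0
image of cos x: 0
image of sin x: 0
image of cos 2x: -(1128/25)cos 2x - (1296/25)sin 2x
image of sin 2x: (1296/25)cos 2x - (1128/25)sin 2x
image of cos 3x: -(5616/125)cos 3x - (32112/125)sin 3x
image of sin 3x: (32112/125)cos 3x - (5616/125)sin 3x
each image's coordinates form column j of the matrix

the matrix is [[0, 0, 0, 0, 0, 0, 0]; [0, 0, 0, 0, 0, 0, 0]; [0, 0, 0, 0, 0, 0, 0]; [0, 0, 0, -1128/25, 1296/25, 0, 0]; [0, 0, 0, -1296/25, -1128/25, 0, 0]; [0, 0, 0, 0, 0, -5616/125, 32112/125]; [0, 0, 0, 0, 0, -32112/125, -5616/125]] (rows listed top to bottom)


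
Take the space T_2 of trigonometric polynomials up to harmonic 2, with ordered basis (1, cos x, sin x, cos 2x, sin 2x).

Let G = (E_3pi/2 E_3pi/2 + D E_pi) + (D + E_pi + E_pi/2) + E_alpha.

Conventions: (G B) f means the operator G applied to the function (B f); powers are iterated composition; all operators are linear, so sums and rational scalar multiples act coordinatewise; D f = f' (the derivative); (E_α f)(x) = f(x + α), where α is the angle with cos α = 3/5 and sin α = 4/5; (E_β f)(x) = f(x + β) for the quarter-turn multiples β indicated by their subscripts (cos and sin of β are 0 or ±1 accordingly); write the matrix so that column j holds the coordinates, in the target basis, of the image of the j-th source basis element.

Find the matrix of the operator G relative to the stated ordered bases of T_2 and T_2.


the matrix is [[4, 0, 0, 0, 0]; [0, -7/5, 9/5, 0, 0]; [0, -9/5, -7/5, 0, 0]; [0, 0, 0, 18/25, 124/25]; [0, 0, 0, -124/25, 18/25]] (rows listed top to bottom)

image of 1: 4
image of cos x: -(7/5)cos x - (9/5)sin x
image of sin x: (9/5)cos x - (7/5)sin x
image of cos 2x: (18/25)cos 2x - (124/25)sin 2x
image of sin 2x: (124/25)cos 2x + (18/25)sin 2x
each image's coordinates form column j of the matrix


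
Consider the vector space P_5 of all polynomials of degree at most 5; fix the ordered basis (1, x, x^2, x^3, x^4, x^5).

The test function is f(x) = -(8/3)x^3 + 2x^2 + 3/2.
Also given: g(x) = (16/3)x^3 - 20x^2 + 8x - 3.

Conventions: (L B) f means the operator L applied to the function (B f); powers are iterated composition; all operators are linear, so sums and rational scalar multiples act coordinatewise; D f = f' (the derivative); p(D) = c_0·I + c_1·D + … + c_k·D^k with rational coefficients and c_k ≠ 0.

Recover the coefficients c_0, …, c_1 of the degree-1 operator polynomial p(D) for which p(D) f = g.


D^0 f = -(8/3)x^3 + 2x^2 + 3/2
D^1 f = -8x^2 + 4x
matching coefficients of g against c_0 f + c_1 Df + … from the top degree down determines the c_i
solution: c_0 = -2, c_1 = 2

p(D) = -2·I + 2·D, i.e. c_0 = -2, c_1 = 2


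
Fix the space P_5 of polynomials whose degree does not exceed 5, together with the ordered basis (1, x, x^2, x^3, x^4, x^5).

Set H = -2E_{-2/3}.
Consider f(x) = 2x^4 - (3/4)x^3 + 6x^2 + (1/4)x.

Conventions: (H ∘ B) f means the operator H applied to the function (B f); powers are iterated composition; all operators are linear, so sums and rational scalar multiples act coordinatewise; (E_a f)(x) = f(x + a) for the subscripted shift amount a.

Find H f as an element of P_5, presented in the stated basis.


E_{-2/3} f = 2x^4 - (73/12)x^3 + (77/6)x^2 - (1201/108)x + 505/162
(-2E_{-2/3}) f = -4x^4 + (73/6)x^3 - (77/3)x^2 + (1201/54)x - 505/81

the result is g(x) = -4x^4 + (73/6)x^3 - (77/3)x^2 + (1201/54)x - 505/81


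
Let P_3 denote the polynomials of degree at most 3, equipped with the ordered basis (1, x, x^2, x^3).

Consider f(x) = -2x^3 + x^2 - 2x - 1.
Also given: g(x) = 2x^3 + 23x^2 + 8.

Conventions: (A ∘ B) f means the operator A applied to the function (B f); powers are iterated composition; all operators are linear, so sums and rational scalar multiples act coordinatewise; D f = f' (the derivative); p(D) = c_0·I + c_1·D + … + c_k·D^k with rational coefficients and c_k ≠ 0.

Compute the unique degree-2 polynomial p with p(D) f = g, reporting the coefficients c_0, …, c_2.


D^0 f = -2x^3 + x^2 - 2x - 1
D^1 f = -6x^2 + 2x - 2
D^2 f = -12x + 2
matching coefficients of g against c_0 f + c_1 Df + … from the top degree down determines the c_i
solution: c_0 = -1, c_1 = -4, c_2 = -1/2

c_0 = -1, c_1 = -4, c_2 = -1/2


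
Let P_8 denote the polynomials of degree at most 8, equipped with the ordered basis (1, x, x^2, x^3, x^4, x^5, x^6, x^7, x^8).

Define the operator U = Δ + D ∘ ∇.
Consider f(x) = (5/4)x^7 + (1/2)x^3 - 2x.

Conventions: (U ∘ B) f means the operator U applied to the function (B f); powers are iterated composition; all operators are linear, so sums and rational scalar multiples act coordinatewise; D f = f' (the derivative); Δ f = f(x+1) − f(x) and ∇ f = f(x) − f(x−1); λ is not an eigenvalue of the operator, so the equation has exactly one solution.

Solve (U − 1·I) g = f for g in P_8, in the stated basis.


g(x) = -(5/4)x^7 - (35/4)x^6 - (525/4)x^5 - (1925/2)x^4 - (30627/4)x^3 - (76443/2)x^2 - (563137/4)x - 488953/2

write g with unknown coordinates in the stated basis and equate coefficients in (U − 1·I) g = f
solving from the highest basis element down gives g = -(5/4)x^7 - (35/4)x^6 - (525/4)x^5 - (1925/2)x^4 - (30627/4)x^3 - (76443/2)x^2 - (563137/4)x - 488953/2
check: U g = -(35/4)x^6 - (525/4)x^5 - (1925/2)x^4 - (30625/4)x^3 - (76443/2)x^2 - (563145/4)x - 488953/2
so U g − 1·g = (5/4)x^7 + (1/2)x^3 - 2x = f ✓


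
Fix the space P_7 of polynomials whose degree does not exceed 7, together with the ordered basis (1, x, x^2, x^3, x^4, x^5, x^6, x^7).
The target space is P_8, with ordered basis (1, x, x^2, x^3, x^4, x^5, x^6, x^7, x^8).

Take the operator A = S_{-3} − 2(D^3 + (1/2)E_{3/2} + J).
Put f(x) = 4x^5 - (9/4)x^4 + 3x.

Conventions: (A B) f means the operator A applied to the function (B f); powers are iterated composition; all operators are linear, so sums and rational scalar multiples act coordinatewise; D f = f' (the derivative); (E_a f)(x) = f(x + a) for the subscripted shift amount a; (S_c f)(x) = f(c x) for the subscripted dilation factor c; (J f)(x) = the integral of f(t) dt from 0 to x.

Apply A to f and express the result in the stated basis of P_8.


the image equals g(x) = -(4/3)x^6 - (9751/10)x^5 - 210x^4 - (153/2)x^3 - (4701/8)x^2 + (201/8)x - 1503/64

S_{-3} f = -972x^5 - (729/4)x^4 - 9x
D f = 20x^4 - 9x^3 + 3
D D f = 80x^3 - 27x^2
D D D f = 240x^2 - 54x
E_{3/2} f = 4x^5 + (111/4)x^4 + (153/2)x^3 + (837/8)x^2 + (591/8)x + 1503/64
((1/2)E_{3/2}) f = 2x^5 + (111/8)x^4 + (153/4)x^3 + (837/16)x^2 + (591/16)x + 1503/128
J f = (2/3)x^6 - (9/20)x^5 + (3/2)x^2
(D^3 + (1/2)E_{3/2} + J) f = (2/3)x^6 + (31/20)x^5 + (111/8)x^4 + (153/4)x^3 + (4701/16)x^2 - (273/16)x + 1503/128
(-2(D^3 + (1/2)E_{3/2} + J)) f = -(4/3)x^6 - (31/10)x^5 - (111/4)x^4 - (153/2)x^3 - (4701/8)x^2 + (273/8)x - 1503/64
(S_{-3} − 2(D^3 + (1/2)E_{3/2} + J)) f = -(4/3)x^6 - (9751/10)x^5 - 210x^4 - (153/2)x^3 - (4701/8)x^2 + (201/8)x - 1503/64


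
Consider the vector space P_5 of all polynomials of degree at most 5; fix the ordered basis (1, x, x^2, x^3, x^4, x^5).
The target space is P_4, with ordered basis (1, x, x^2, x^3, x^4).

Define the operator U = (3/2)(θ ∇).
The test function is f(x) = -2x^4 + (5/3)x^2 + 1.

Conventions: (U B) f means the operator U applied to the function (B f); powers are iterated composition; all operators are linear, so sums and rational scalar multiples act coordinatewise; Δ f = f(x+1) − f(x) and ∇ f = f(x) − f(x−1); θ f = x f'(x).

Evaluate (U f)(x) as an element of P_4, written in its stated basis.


the result is g(x) = -36x^3 + 36x^2 - 7x

∇ f = -8x^3 + 12x^2 - (14/3)x + 1/3
θ ∇ f = -24x^3 + 24x^2 - (14/3)x
((3/2)(θ ∇)) f = -36x^3 + 36x^2 - 7x


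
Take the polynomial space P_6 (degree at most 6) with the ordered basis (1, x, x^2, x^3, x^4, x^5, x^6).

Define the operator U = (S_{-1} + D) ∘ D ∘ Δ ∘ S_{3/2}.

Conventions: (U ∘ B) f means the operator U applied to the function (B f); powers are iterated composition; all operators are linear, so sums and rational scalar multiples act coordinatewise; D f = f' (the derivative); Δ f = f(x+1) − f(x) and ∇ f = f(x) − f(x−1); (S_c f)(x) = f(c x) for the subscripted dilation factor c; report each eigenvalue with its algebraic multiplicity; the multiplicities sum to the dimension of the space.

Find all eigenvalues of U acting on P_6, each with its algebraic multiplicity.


image of 1: 0
image of x: 0
image of x^2: 9/2
image of x^3: -(81/4)x + 243/8
image of x^4: (243/4)x^2 + (243/4)x + 81
image of x^5: -(1215/8)x^3 + (10935/16)x^2 + (1215/4)x + 6075/32
image of x^6: (10935/32)x^4 + (10935/16)x^3 + (10935/4)x^2 + (32805/32)x + 6561/16
the matrix is upper triangular; its diagonal is (0, 0, 0, 0, 0, 0, 0)
for a triangular matrix the eigenvalues are the diagonal entries, with algebraic multiplicity their repetition count

λ = 0 (multiplicity 7)


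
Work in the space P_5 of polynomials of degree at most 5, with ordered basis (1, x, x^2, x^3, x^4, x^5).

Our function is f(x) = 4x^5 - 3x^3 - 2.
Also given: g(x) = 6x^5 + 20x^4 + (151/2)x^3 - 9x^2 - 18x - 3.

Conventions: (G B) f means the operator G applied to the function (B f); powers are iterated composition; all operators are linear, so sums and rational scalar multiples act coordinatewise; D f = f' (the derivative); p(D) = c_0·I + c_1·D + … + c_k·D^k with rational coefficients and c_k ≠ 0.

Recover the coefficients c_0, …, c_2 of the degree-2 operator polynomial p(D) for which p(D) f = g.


D^0 f = 4x^5 - 3x^3 - 2
D^1 f = 20x^4 - 9x^2
D^2 f = 80x^3 - 18x
matching coefficients of g against c_0 f + c_1 Df + … from the top degree down determines the c_i
solution: c_0 = 3/2, c_1 = 1, c_2 = 1

c_0 = 3/2, c_1 = 1, c_2 = 1


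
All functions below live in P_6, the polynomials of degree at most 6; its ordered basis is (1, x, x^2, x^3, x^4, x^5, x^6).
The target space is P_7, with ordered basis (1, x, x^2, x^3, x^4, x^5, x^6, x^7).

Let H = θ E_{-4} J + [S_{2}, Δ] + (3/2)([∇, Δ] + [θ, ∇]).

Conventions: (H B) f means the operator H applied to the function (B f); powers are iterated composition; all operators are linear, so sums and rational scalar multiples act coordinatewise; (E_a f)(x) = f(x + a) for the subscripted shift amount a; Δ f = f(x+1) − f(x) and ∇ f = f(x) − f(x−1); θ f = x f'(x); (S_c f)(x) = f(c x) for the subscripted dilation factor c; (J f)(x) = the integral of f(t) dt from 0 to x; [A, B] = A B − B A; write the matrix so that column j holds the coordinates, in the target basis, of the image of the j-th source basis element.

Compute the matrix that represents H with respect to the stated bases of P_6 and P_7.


the matrix is [[0, -5/2, 0, -23/2, -9, -77/2, -54]; [1, -4, 9, -73, 182, -1144, 3679]; [0, 1, -8, 63/2, -310, 955, -6954]; [0, 0, 1, -12, 58, -850, 2630]; [0, 0, 0, 1, -16, 145/2, -1955]; [0, 0, 0, 0, 1, -20, 39]; [0, 0, 0, 0, 0, 1, -24]; [0, 0, 0, 0, 0, 0, 1]] (rows listed top to bottom)

image of 1: x
image of x: x^2 - 4x - 5/2
image of x^2: x^3 - 8x^2 + 9x
image of x^3: x^4 - 12x^3 + (63/2)x^2 - 73x - 23/2
image of x^4: x^5 - 16x^4 + 58x^3 - 310x^2 + 182x - 9
image of x^5: x^6 - 20x^5 + (145/2)x^4 - 850x^3 + 955x^2 - 1144x - 77/2
image of x^6: x^7 - 24x^6 + 39x^5 - 1955x^4 + 2630x^3 - 6954x^2 + 3679x - 54
each image's coordinates form column j of the matrix


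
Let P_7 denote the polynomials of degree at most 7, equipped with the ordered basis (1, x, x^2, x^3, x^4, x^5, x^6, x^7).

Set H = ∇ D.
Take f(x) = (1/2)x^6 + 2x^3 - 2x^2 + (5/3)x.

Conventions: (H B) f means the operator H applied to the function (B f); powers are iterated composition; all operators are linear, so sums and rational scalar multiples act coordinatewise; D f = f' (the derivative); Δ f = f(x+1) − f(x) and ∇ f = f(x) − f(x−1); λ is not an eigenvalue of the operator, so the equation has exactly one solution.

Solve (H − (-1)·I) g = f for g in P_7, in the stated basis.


the result is g(x) = (1/2)x^6 - 15x^4 + 32x^3 + 148x^2 - (1066/3)x - 143

write g with unknown coordinates in the stated basis and equate coefficients in (H − (-1)·I) g = f
solving from the highest basis element down gives g = (1/2)x^6 - 15x^4 + 32x^3 + 148x^2 - (1066/3)x - 143
check: H g = 15x^4 - 30x^3 - 150x^2 + 357x + 143
so H g − (-1)·g = (1/2)x^6 + 2x^3 - 2x^2 + (5/3)x = f ✓


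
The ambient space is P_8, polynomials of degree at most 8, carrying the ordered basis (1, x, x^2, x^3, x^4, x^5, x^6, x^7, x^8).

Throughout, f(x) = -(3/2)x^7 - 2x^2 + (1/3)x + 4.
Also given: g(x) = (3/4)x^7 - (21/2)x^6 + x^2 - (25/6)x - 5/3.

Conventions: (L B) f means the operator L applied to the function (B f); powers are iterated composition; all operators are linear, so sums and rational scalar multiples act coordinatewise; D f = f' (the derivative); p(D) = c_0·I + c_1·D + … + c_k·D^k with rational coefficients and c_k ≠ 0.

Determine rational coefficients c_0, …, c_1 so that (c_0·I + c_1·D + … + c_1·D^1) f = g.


D^0 f = -(3/2)x^7 - 2x^2 + (1/3)x + 4
D^1 f = -(21/2)x^6 - 4x + 1/3
matching coefficients of g against c_0 f + c_1 Df + … from the top degree down determines the c_i
solution: c_0 = -1/2, c_1 = 1

c_0 = -1/2, c_1 = 1


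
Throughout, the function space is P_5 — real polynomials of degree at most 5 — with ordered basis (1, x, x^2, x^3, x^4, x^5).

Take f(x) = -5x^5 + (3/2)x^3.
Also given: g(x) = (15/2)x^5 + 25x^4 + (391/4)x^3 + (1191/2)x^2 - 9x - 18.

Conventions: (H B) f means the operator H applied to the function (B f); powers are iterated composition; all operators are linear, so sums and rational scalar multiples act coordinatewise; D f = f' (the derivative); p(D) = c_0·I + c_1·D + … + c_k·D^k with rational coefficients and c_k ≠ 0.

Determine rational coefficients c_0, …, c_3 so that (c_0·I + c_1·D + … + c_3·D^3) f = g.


D^0 f = -5x^5 + (3/2)x^3
D^1 f = -25x^4 + (9/2)x^2
D^2 f = -100x^3 + 9x
D^3 f = -300x^2 + 9
matching coefficients of g against c_0 f + c_1 Df + … from the top degree down determines the c_i
solution: c_0 = -3/2, c_1 = -1, c_2 = -1, c_3 = -2

c_0 = -3/2, c_1 = -1, c_2 = -1, c_3 = -2


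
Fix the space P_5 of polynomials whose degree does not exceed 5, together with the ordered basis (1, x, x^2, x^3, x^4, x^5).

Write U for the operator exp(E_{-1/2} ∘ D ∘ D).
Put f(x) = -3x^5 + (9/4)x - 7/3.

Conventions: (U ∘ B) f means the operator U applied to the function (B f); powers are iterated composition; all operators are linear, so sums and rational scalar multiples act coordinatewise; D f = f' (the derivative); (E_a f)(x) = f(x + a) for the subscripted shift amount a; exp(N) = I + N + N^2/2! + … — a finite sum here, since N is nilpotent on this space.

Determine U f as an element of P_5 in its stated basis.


the image equals g(x) = -3x^5 - 60x^3 + 90x^2 - (891/4)x + 1111/6

order-1 term: -60x^3 + 90x^2 - 45x + 15/2
order-2 term: -180x + 180
the series for exp(E_{-1/2} ∘ D ∘ D) f terminates at order 2
exp(E_{-1/2} ∘ D ∘ D) f = -3x^5 - 60x^3 + 90x^2 - (891/4)x + 1111/6


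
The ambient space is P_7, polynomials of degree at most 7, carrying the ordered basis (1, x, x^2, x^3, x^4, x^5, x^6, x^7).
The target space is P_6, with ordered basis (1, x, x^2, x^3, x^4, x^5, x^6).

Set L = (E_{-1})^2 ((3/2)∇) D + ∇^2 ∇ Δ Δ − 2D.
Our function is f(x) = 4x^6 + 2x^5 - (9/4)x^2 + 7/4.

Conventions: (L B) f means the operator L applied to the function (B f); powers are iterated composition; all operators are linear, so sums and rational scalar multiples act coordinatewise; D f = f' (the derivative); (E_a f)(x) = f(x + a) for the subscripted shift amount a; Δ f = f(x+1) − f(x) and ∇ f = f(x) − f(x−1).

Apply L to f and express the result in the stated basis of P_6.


D f = 24x^5 + 10x^4 - (9/2)x
∇ D f = 120x^4 - 200x^3 + 180x^2 - 80x + 19/2
((3/2)∇) D f = 180x^4 - 300x^3 + 270x^2 - 120x + 57/4
E_{-1} ((3/2)∇) D f = 180x^4 - 1020x^3 + 2250x^2 - 2280x + 3537/4
E_{-1} E_{-1} ((3/2)∇) D f = 180x^4 - 1740x^3 + 6390x^2 - 10560x + 26457/4
Δ f = 24x^5 + 70x^4 + 100x^3 + 80x^2 + (59/2)x + 15/4
Δ Δ f = 120x^4 + 520x^3 + 960x^2 + 860x + 607/2
∇ Δ Δ f = 480x^3 + 840x^2 + 840x + 300
∇ (∇ Δ) Δ f = 1440x^2 + 240x + 480
∇ ∇ (∇ Δ) Δ f = 2880x - 1200
D f = 24x^5 + 10x^4 - (9/2)x
(-2D) f = -48x^5 - 20x^4 + 9x
((E_{-1})^2 ((3/2)∇) D + ∇^2 ∇ Δ Δ − 2D) f = -48x^5 + 160x^4 - 1740x^3 + 6390x^2 - 7671x + 21657/4

the result is g(x) = -48x^5 + 160x^4 - 1740x^3 + 6390x^2 - 7671x + 21657/4


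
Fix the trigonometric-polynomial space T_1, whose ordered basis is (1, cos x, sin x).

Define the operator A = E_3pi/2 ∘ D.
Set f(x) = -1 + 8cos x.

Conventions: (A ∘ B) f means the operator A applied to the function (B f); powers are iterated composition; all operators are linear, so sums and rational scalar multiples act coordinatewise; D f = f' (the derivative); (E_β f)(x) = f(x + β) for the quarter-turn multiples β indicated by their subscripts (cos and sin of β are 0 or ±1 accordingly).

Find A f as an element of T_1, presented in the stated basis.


the image equals g(x) = 8cos x

D f = -8sin x
E_3pi/2 D f = 8cos x


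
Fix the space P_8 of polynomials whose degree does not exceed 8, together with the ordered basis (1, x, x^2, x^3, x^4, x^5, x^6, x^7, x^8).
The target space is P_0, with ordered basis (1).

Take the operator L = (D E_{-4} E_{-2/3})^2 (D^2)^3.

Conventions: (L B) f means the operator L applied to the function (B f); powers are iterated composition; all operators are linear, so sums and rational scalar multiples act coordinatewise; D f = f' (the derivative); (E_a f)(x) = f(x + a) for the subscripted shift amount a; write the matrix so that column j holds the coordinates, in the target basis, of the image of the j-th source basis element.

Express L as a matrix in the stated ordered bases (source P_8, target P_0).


image of 1: 0
image of x: 0
image of x^2: 0
image of x^3: 0
image of x^4: 0
image of x^5: 0
image of x^6: 0
image of x^7: 0
image of x^8: 40320
each image's coordinates form column j of the matrix

the matrix is [[0, 0, 0, 0, 0, 0, 0, 0, 40320]] (rows listed top to bottom)


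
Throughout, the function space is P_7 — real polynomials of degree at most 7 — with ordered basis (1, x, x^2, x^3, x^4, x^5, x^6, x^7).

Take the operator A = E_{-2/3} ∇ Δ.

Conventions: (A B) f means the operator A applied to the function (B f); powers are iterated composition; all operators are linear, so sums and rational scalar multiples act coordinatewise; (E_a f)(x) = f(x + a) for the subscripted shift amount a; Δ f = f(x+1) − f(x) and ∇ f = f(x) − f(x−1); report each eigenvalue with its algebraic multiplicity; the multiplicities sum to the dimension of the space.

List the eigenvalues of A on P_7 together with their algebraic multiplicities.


image of 1: 0
image of x: 0
image of x^2: 2
image of x^3: 6x - 4
image of x^4: 12x^2 - 16x + 22/3
image of x^5: 20x^3 - 40x^2 + (110/3)x - 340/27
image of x^6: 30x^4 - 80x^3 + 110x^2 - (680/9)x + 574/27
image of x^7: 42x^5 - 140x^4 + (770/3)x^3 - (2380/9)x^2 + (4018/27)x - 2884/81
the matrix is upper triangular; its diagonal is (0, 0, 0, 0, 0, 0, 0, 0)
for a triangular matrix the eigenvalues are the diagonal entries, with algebraic multiplicity their repetition count

λ = 0 (multiplicity 8)


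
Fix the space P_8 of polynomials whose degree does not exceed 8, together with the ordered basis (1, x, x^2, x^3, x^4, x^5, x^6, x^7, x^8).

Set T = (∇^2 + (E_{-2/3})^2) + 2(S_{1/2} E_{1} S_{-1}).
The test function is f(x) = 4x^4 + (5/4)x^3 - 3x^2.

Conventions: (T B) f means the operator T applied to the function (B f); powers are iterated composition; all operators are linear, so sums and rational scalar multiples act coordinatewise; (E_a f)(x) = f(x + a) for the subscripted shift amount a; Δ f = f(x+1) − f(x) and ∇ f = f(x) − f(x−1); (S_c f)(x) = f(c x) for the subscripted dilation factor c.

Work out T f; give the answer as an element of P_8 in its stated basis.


the image equals g(x) = (9/2)x^4 - (787/48)x^3 + (2191/24)x^2 - (11395/108)x + 3754/81

∇ f = 16x^3 - (81/4)x^2 + (25/4)x + 1/4
∇ ∇ f = 48x^2 - (177/2)x + 85/2
E_{-2/3} f = 4x^4 - (113/12)x^3 + (31/6)x^2 + (25/27)x - 74/81
E_{-2/3} E_{-2/3} f = 4x^4 - (241/12)x^3 + (104/3)x^2 - (628/27)x + 352/81
(∇^2 + (E_{-2/3})^2) f = 4x^4 - (241/12)x^3 + (248/3)x^2 - (6035/54)x + 7589/162
S_{-1} f = 4x^4 - (5/4)x^3 - 3x^2
E_{1} S_{-1} f = 4x^4 + (59/4)x^3 + (69/4)x^2 + (25/4)x - 1/4
S_{1/2} E_{1} S_{-1} f = (1/4)x^4 + (59/32)x^3 + (69/16)x^2 + (25/8)x - 1/4
(2(S_{1/2} E_{1} S_{-1})) f = (1/2)x^4 + (59/16)x^3 + (69/8)x^2 + (25/4)x - 1/2
((∇^2 + (E_{-2/3})^2) + 2(S_{1/2} E_{1} S_{-1})) f = (9/2)x^4 - (787/48)x^3 + (2191/24)x^2 - (11395/108)x + 3754/81


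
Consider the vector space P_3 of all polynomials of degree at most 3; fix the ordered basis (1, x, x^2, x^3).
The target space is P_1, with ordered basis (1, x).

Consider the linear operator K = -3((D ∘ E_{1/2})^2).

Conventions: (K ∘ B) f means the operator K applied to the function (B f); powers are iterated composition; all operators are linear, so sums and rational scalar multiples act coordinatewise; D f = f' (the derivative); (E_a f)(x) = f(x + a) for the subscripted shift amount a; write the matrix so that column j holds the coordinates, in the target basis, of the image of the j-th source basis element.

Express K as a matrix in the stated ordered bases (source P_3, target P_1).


image of 1: 0
image of x: 0
image of x^2: -6
image of x^3: -18x - 18
each image's coordinates form column j of the matrix

the matrix is [[0, 0, -6, -18]; [0, 0, 0, -18]] (rows listed top to bottom)


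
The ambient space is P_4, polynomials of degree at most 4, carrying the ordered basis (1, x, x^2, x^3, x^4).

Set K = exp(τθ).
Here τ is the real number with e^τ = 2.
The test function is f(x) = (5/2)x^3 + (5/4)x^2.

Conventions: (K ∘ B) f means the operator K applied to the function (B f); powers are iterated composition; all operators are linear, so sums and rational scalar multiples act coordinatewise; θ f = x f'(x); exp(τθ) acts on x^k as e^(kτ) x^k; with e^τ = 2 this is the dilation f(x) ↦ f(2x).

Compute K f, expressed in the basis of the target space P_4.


exp(τθ) x^k = e^(kτ) x^k; with e^τ = 2 this sends x^k to 2^k x^k
x^2 ↦ 4 x^2
x^3 ↦ 8 x^3
applying this coordinatewise to f: exp(τθ) f = 20x^3 + 5x^2

the result is g(x) = 20x^3 + 5x^2


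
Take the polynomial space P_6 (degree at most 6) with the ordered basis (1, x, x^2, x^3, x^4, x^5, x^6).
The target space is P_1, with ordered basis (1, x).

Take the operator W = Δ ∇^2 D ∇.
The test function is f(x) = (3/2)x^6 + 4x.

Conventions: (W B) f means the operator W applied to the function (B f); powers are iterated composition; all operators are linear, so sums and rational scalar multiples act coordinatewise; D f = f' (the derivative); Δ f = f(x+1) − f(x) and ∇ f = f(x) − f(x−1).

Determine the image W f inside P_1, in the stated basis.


the image equals g(x) = 1080x - 1080

∇ f = 9x^5 - (45/2)x^4 + 30x^3 - (45/2)x^2 + 9x + 5/2
D ∇ f = 45x^4 - 90x^3 + 90x^2 - 45x + 9
∇ (D ∇) f = 180x^3 - 540x^2 + 630x - 270
∇ ∇ (D ∇) f = 540x^2 - 1620x + 1350
Δ ∇^2 (D ∇) f = 1080x - 1080


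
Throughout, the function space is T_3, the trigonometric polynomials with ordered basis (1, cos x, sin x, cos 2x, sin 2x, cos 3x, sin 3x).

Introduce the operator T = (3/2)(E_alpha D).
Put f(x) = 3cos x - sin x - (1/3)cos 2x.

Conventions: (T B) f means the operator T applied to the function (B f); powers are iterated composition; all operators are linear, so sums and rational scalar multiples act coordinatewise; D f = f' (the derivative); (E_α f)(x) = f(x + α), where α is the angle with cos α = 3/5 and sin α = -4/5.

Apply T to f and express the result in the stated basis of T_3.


the image equals g(x) = (27/10)cos x - (39/10)sin x - (24/25)cos 2x - (7/25)sin 2x

D f = -cos x - 3sin x + (2/3)sin 2x
E_alpha D f = (9/5)cos x - (13/5)sin x - (16/25)cos 2x - (14/75)sin 2x
((3/2)(E_alpha D)) f = (27/10)cos x - (39/10)sin x - (24/25)cos 2x - (7/25)sin 2x


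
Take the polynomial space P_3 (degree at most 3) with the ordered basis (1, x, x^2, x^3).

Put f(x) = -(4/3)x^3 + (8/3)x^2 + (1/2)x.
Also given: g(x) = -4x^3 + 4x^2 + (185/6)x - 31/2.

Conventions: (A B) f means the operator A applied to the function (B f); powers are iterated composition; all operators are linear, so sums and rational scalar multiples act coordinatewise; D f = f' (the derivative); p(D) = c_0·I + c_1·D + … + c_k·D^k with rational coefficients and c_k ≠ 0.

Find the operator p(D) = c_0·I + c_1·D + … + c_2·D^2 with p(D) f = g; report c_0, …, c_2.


c_0 = 3, c_1 = 1, c_2 = -3

D^0 f = -(4/3)x^3 + (8/3)x^2 + (1/2)x
D^1 f = -4x^2 + (16/3)x + 1/2
D^2 f = -8x + 16/3
matching coefficients of g against c_0 f + c_1 Df + … from the top degree down determines the c_i
solution: c_0 = 3, c_1 = 1, c_2 = -3


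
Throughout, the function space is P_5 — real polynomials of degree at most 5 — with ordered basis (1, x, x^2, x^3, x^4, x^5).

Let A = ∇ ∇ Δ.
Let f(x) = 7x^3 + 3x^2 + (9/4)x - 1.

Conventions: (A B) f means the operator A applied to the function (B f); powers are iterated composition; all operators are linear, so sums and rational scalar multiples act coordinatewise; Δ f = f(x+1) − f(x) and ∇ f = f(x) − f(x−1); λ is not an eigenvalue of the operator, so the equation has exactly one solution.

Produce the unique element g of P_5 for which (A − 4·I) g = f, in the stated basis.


write g with unknown coordinates in the stated basis and equate coefficients in (A − 4·I) g = f
solving from the highest basis element down gives g = -(7/4)x^3 - (3/4)x^2 - (9/16)x - 19/8
check: A g = -21/2
so A g − 4·g = 7x^3 + 3x^2 + (9/4)x - 1 = f ✓

the result is g(x) = -(7/4)x^3 - (3/4)x^2 - (9/16)x - 19/8


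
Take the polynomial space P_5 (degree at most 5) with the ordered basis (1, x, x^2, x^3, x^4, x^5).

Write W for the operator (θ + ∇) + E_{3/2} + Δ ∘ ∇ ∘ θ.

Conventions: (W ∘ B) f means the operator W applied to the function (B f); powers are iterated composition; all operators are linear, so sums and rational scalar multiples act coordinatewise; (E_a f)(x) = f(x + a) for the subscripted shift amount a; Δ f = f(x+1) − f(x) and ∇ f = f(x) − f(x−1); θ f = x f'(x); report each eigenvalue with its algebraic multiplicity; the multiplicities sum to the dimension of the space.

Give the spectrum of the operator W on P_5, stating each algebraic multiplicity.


image of 1: 1
image of x: 2x + 5/2
image of x^2: 3x^2 + 5x + 21/4
image of x^3: 4x^3 + (15/2)x^2 + (87/4)x + 35/8
image of x^4: 5x^4 + 10x^3 + (111/2)x^2 + (35/2)x + 193/16
image of x^5: 6x^5 + (25/2)x^4 + (225/2)x^3 + (175/4)x^2 + (1125/16)x + 275/32
the matrix is upper triangular; its diagonal is (1, 2, 3, 4, 5, 6)
for a triangular matrix the eigenvalues are the diagonal entries, with algebraic multiplicity their repetition count

λ = 1 (multiplicity 1), λ = 2 (multiplicity 1), λ = 3 (multiplicity 1), λ = 4 (multiplicity 1), λ = 5 (multiplicity 1), λ = 6 (multiplicity 1)
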